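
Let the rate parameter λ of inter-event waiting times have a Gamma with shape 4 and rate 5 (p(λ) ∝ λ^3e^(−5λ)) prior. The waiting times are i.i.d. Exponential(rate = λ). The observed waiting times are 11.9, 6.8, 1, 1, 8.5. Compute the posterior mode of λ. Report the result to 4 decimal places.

λ̂_MAP = 0.2339

The Exponential(rate=λ) likelihood is ∝ λ^n e^(−λΣtᵢ). Here n = 5 and Σtᵢ = 11.9 + 6.8 + 1 + 1 + 8.5 = 29.2.
Posterior ∝ λ^3e^(−5λ) · λ^5e^(−29.2λ) = λ^8e^(−34.2λ), i.e. Gamma(9, 34.2).
Mode = (a−1)/b = 8/34.2 ≈ 0.2339.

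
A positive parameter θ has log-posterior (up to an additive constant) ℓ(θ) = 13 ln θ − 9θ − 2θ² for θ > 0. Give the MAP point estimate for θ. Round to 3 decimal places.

θ̂_MAP = 1.000

ℓ'(θ) = 13/θ − 9 − 4θ. Setting this to zero and multiplying by θ: 4θ² + 9θ − 13 = 0.
θ = (−9 + √(9² + 4·4·13)) / (2·4) = (−9 + √289) / 8 = (−9 + 17)/8 = 1.
ℓ''(θ) = −13/θ² − 4 < 0, confirming a maximum.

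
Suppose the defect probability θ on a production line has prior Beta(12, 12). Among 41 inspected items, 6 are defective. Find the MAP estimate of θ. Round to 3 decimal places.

Prior: Beta(12, 12).
Data: 6 successes in 41 trials. The binomial likelihood contributes θ^6(1−θ)^35, so the posterior is Beta(12+6, 12+35) = Beta(18, 47).
For Beta(a, b) with a, b > 1 the mode is (a−1)/(a+b−2) = 17/63 ≈ 0.270.

θ̂_MAP = 0.270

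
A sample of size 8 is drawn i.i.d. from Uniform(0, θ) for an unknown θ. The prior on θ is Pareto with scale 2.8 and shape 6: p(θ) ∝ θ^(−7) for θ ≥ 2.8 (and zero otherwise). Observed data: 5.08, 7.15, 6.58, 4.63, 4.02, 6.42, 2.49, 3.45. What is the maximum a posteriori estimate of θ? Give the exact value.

The Uniform(0, θ) likelihood is θ^(−n) for θ ≥ max(xᵢ), zero otherwise. Here max(xᵢ) = 7.15.
Posterior ∝ θ^(−7) · θ^(−8) = θ^(−15) on θ ≥ max(2.8, 7.15) = 7.15.
This density is strictly decreasing in θ, so the posterior mode lies at the lower boundary of the support.

θ̂_MAP = 7.15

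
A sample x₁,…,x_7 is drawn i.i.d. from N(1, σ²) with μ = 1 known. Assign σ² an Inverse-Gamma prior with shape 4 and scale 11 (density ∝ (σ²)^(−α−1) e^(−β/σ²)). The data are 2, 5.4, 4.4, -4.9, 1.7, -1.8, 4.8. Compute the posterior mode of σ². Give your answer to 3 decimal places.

Sum of squared deviations about the known mean: SS = (2−1)² + (5.4−1)² + (4.4−1)² + (-4.9−1)² + (1.7−1)² + (-1.8−1)² + (4.8−1)² = 89.5.
The Normal likelihood contributes (σ²)^(−n/2) exp(−SS/(2σ²)), so the posterior is Inverse-Gamma(α + n/2, β + SS/2) = Inverse-Gamma(7.5, 55.75).
The mode of Inverse-Gamma(a, b) is b/(a+1) = 55.75/8.5 ≈ 6.559.

σ̂²_MAP = 6.559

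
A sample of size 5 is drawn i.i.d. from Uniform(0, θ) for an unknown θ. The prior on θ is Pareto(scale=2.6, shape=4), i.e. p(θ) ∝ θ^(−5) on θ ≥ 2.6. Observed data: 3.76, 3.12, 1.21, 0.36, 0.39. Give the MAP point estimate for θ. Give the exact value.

The Uniform(0, θ) likelihood is θ^(−n) for θ ≥ max(xᵢ), zero otherwise. Here max(xᵢ) = 3.76.
Posterior ∝ θ^(−5) · θ^(−5) = θ^(−10) on θ ≥ max(2.6, 3.76) = 3.76.
This density is strictly decreasing in θ, so the posterior mode lies at the lower boundary of the support.

θ̂_MAP = 3.76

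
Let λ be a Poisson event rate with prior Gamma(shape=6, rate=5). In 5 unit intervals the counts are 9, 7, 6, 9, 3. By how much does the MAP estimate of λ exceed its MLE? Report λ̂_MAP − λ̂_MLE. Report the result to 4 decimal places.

MAP − MLE = -2.9000

Σxᵢ = 34. Posterior is Gamma(40, 10); MAP = (40−1)/10 = 39/10 ≈ 3.90000.
MLE = x̄ = 34/5 ≈ 6.80000.
Difference = 39/10 − 34/5 = -29/10 ≈ -2.9000.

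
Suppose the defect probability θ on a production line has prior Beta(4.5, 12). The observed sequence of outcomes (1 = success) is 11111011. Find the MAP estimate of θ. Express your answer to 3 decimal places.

θ̂_MAP = 0.467

Prior: Beta(4.5, 12).
Data: 7 successes in 8 trials (from the sequence). The binomial likelihood contributes θ^7(1−θ)^1, so the posterior is Beta(4.5+7, 12+1) = Beta(11.5, 13).
For Beta(a, b) with a, b > 1 the mode is (a−1)/(a+b−2) = 10.5/22.5 ≈ 0.467.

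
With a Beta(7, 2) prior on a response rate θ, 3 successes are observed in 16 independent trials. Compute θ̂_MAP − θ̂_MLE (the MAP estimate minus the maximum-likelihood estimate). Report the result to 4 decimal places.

Posterior is Beta(10, 15); MAP = (10−1)/(25−2) = 9/23 ≈ 0.39130.
MLE ignores the prior: θ̂_MLE = k/n = 3/16 ≈ 0.18750.
Difference = 9/23 − 3/16 = 75/368 ≈ 0.2038.

MAP − MLE = 0.2038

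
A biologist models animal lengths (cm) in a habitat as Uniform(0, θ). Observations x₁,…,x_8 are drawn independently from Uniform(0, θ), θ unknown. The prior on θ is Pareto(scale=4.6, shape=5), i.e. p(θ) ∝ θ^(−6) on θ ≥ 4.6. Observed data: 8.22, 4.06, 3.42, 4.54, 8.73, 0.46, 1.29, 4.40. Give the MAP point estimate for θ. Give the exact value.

θ̂_MAP = 8.73

The Uniform(0, θ) likelihood is θ^(−n) for θ ≥ max(xᵢ), zero otherwise. Here max(xᵢ) = 8.73.
Posterior ∝ θ^(−6) · θ^(−8) = θ^(−14) on θ ≥ max(4.6, 8.73) = 8.73.
This density is strictly decreasing in θ, so the posterior mode lies at the lower boundary of the support.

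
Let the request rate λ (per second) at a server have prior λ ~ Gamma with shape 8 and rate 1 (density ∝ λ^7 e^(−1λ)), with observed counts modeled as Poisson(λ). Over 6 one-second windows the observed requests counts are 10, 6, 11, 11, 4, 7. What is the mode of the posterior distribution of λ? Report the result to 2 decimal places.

Σxᵢ = 10+6+11+11+4+7 = 49, with n = 6.
Posterior ∝ λ^7e^(−1λ) · λ^49e^(−6λ) = λ^56e^(−7λ), i.e. Gamma(shape=57, rate=7).
The mode of a Gamma(a, b) with a ≥ 1 (shape–rate) is (a−1)/b = 56/7 ≈ 8.00.

λ̂_MAP = 8.00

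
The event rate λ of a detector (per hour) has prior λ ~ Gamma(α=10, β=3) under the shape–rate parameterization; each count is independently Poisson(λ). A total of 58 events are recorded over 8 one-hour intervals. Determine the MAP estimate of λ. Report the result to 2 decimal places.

Σxᵢ = 58, n = 8.
Posterior ∝ λ^9e^(−3λ) · λ^58e^(−8λ) = λ^67e^(−11λ), i.e. Gamma(shape=68, rate=11).
The mode of a Gamma(a, b) with a ≥ 1 (shape–rate) is (a−1)/b = 67/11 ≈ 6.09.

λ̂_MAP = 6.09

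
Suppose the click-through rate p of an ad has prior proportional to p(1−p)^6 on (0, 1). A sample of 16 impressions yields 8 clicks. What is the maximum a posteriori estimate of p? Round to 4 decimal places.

The prior density ∝ p(1−p)^6 is the kernel of Beta(2, 7).
Data: 8 successes in 16 trials. The binomial likelihood contributes p^8(1−p)^8, so the posterior is Beta(2+8, 7+8) = Beta(10, 15).
For Beta(a, b) with a, b > 1 the mode is (a−1)/(a+b−2) = 9/23 ≈ 0.3913.

p̂_MAP = 0.3913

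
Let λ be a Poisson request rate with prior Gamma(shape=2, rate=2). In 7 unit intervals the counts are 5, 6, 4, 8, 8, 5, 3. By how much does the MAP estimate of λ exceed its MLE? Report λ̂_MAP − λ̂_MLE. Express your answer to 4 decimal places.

MAP − MLE = -1.1270

Σxᵢ = 39. Posterior is Gamma(41, 9); MAP = (41−1)/9 = 40/9 ≈ 4.44444.
MLE = x̄ = 39/7 ≈ 5.57143.
Difference = 40/9 − 39/7 = -71/63 ≈ -1.1270.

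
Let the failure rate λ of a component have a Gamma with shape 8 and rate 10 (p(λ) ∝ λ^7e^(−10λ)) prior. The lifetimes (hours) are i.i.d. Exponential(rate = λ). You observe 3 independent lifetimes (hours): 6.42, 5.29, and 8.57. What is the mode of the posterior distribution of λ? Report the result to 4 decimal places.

λ̂_MAP = 0.3303

The Exponential(rate=λ) likelihood is ∝ λ^n e^(−λΣtᵢ). Here n = 3 and Σtᵢ = 6.42 + 5.29 + 8.57 = 20.28.
Posterior ∝ λ^7e^(−10λ) · λ^3e^(−20.28λ) = λ^10e^(−30.28λ), i.e. Gamma(11, 30.28).
Mode = (a−1)/b = 10/30.28 ≈ 0.3303.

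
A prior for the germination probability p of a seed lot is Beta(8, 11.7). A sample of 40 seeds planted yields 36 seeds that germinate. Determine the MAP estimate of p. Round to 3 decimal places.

p̂_MAP = 0.745

Prior: Beta(8, 11.7).
Data: 36 successes in 40 trials. The binomial likelihood contributes p^36(1−p)^4, so the posterior is Beta(8+36, 11.7+4) = Beta(44, 15.7).
For Beta(a, b) with a, b > 1 the mode is (a−1)/(a+b−2) = 43/57.7 ≈ 0.745.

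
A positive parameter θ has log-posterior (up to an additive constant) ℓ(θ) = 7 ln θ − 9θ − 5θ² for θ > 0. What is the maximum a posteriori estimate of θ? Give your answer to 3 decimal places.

θ̂_MAP = 0.500

ℓ'(θ) = 7/θ − 9 − 10θ. Setting this to zero and multiplying by θ: 10θ² + 9θ − 7 = 0.
θ = (−9 + √(9² + 4·10·7)) / (2·10) = (−9 + √361) / 20 = (−9 + 19)/20 = 1/2.
ℓ''(θ) = −7/θ² − 10 < 0, confirming a maximum.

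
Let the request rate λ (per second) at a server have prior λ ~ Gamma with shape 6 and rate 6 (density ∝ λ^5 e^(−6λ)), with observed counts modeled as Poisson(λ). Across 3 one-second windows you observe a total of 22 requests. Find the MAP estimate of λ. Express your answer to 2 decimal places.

λ̂_MAP = 3.00

Σxᵢ = 22, n = 3.
Posterior ∝ λ^5e^(−6λ) · λ^22e^(−3λ) = λ^27e^(−9λ), i.e. Gamma(shape=28, rate=9).
The mode of a Gamma(a, b) with a ≥ 1 (shape–rate) is (a−1)/b = 27/9 ≈ 3.00.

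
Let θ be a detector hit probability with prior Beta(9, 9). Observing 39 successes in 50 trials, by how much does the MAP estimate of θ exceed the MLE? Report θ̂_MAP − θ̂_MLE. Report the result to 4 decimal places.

MAP − MLE = -0.0679

Posterior is Beta(48, 20); MAP = (48−1)/(68−2) = 47/66 ≈ 0.71212.
MLE ignores the prior: θ̂_MLE = k/n = 39/50 ≈ 0.78000.
Difference = 47/66 − 39/50 = -56/825 ≈ -0.0679.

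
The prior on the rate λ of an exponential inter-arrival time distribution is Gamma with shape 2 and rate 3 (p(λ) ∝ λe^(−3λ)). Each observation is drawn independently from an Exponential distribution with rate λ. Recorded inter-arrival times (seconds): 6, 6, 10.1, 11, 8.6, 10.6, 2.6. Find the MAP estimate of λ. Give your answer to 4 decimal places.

λ̂_MAP = 0.1382

The Exponential(rate=λ) likelihood is ∝ λ^n e^(−λΣtᵢ). Here n = 7 and Σtᵢ = 6 + 6 + 10.1 + 11 + 8.6 + 10.6 + 2.6 = 54.9.
Posterior ∝ λe^(−3λ) · λ^7e^(−54.9λ) = λ^8e^(−57.9λ), i.e. Gamma(9, 57.9).
Mode = (a−1)/b = 8/57.9 ≈ 0.1382.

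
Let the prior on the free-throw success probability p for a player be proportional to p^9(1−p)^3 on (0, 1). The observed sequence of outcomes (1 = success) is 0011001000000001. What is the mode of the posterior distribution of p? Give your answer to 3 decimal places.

p̂_MAP = 0.464

The prior density ∝ p^9(1−p)^3 is the kernel of Beta(10, 4).
Data: 4 successes in 16 trials (from the sequence). The binomial likelihood contributes p^4(1−p)^12, so the posterior is Beta(10+4, 4+12) = Beta(14, 16).
For Beta(a, b) with a, b > 1 the mode is (a−1)/(a+b−2) = 13/28 ≈ 0.464.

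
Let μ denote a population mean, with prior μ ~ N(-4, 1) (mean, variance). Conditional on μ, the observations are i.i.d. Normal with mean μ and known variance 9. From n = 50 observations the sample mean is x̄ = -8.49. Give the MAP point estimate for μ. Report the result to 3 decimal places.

n = 50, x̄ = -8.49.
For a Normal prior and Normal likelihood with known variance, the posterior is Normal; its mode equals its mean, the precision-weighted average.
Prior precision 1/σ₀² = 1/1 = 1; data precision n/σ² = 50/9.
μ̂ = (1·(-4) + (50/9)·(-8.49)) / (1 + 50/9) = (-307/6)/(59/9) = -921/118 ≈ -7.805.

μ̂_MAP = -7.805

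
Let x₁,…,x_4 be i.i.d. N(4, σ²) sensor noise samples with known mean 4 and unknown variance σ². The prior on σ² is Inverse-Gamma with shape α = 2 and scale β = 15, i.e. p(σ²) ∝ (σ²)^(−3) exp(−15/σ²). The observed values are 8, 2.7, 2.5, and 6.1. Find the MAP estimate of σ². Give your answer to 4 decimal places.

σ̂²_MAP = 5.4350

Sum of squared deviations about the known mean: SS = (8−4)² + (2.7−4)² + (2.5−4)² + (6.1−4)² = 24.35.
The Normal likelihood contributes (σ²)^(−n/2) exp(−SS/(2σ²)), so the posterior is Inverse-Gamma(α + n/2, β + SS/2) = Inverse-Gamma(4, 27.175).
The mode of Inverse-Gamma(a, b) is b/(a+1) = 27.175/5 ≈ 5.4350.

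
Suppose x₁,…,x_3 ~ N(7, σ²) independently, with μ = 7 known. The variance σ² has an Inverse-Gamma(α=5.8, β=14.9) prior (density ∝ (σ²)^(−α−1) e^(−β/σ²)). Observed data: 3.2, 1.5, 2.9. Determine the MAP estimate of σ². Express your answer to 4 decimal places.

σ̂²_MAP = 5.5000

Sum of squared deviations about the known mean: SS = (3.2−7)² + (1.5−7)² + (2.9−7)² = 61.5.
The Normal likelihood contributes (σ²)^(−n/2) exp(−SS/(2σ²)), so the posterior is Inverse-Gamma(α + n/2, β + SS/2) = Inverse-Gamma(7.3, 45.65).
The mode of Inverse-Gamma(a, b) is b/(a+1) = 45.65/8.3 ≈ 5.5000.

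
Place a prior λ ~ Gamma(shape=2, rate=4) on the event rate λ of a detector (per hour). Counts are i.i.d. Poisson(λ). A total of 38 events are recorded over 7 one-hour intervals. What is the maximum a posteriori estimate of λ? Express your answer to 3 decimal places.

λ̂_MAP = 3.545

Σxᵢ = 38, n = 7.
Posterior ∝ λe^(−4λ) · λ^38e^(−7λ) = λ^39e^(−11λ), i.e. Gamma(shape=40, rate=11).
The mode of a Gamma(a, b) with a ≥ 1 (shape–rate) is (a−1)/b = 39/11 ≈ 3.545.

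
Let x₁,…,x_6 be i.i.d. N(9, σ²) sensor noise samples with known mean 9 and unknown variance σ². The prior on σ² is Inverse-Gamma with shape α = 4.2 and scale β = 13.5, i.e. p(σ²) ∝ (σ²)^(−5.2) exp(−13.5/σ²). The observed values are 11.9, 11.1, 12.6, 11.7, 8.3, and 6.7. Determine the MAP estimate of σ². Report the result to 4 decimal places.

Sum of squared deviations about the known mean: SS = (11.9−9)² + (11.1−9)² + (12.6−9)² + (11.7−9)² + (8.3−9)² + (6.7−9)² = 38.85.
The Normal likelihood contributes (σ²)^(−n/2) exp(−SS/(2σ²)), so the posterior is Inverse-Gamma(α + n/2, β + SS/2) = Inverse-Gamma(7.2, 32.925).
The mode of Inverse-Gamma(a, b) is b/(a+1) = 32.925/8.2 ≈ 4.0152.

σ̂²_MAP = 4.0152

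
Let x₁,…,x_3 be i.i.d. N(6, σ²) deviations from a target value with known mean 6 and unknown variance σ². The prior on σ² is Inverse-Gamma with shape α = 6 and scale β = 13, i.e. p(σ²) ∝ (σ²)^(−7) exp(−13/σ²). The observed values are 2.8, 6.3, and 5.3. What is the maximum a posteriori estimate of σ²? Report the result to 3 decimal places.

Sum of squared deviations about the known mean: SS = (2.8−6)² + (6.3−6)² + (5.3−6)² = 10.82.
The Normal likelihood contributes (σ²)^(−n/2) exp(−SS/(2σ²)), so the posterior is Inverse-Gamma(α + n/2, β + SS/2) = Inverse-Gamma(7.5, 18.41).
The mode of Inverse-Gamma(a, b) is b/(a+1) = 18.41/8.5 ≈ 2.166.

σ̂²_MAP = 2.166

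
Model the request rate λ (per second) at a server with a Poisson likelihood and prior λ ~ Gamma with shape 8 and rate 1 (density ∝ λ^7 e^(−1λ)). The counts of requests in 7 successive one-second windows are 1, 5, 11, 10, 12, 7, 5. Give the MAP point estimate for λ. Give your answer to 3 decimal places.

Σxᵢ = 1+5+11+10+12+7+5 = 51, with n = 7.
Posterior ∝ λ^7e^(−1λ) · λ^51e^(−7λ) = λ^58e^(−8λ), i.e. Gamma(shape=59, rate=8).
The mode of a Gamma(a, b) with a ≥ 1 (shape–rate) is (a−1)/b = 58/8 ≈ 7.250.

λ̂_MAP = 7.250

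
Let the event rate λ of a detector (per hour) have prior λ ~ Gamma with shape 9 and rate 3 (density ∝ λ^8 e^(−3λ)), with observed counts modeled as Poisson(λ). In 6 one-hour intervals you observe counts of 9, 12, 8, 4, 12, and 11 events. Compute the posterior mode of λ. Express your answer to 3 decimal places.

Σxᵢ = 9+12+8+4+12+11 = 56, with n = 6.
Posterior ∝ λ^8e^(−3λ) · λ^56e^(−6λ) = λ^64e^(−9λ), i.e. Gamma(shape=65, rate=9).
The mode of a Gamma(a, b) with a ≥ 1 (shape–rate) is (a−1)/b = 64/9 ≈ 7.111.

λ̂_MAP = 7.111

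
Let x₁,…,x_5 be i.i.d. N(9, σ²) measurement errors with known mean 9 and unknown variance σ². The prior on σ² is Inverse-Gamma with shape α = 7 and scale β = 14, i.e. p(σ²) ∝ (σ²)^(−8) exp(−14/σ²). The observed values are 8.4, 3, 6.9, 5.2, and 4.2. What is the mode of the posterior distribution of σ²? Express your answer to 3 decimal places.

Sum of squared deviations about the known mean: SS = (8.4−9)² + (3−9)² + (6.9−9)² + (5.2−9)² + (4.2−9)² = 78.25.
The Normal likelihood contributes (σ²)^(−n/2) exp(−SS/(2σ²)), so the posterior is Inverse-Gamma(α + n/2, β + SS/2) = Inverse-Gamma(9.5, 53.125).
The mode of Inverse-Gamma(a, b) is b/(a+1) = 53.125/10.5 ≈ 5.060.

σ̂²_MAP = 5.060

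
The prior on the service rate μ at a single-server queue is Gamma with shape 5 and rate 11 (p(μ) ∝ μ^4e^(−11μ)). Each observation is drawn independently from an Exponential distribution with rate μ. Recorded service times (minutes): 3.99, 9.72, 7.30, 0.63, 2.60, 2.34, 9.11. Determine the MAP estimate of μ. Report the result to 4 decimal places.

The Exponential(rate=μ) likelihood is ∝ μ^n e^(−μΣtᵢ). Here n = 7 and Σtᵢ = 3.99 + 9.72 + 7.30 + 0.63 + 2.60 + 2.34 + 9.11 = 35.69.
Posterior ∝ μ^4e^(−11μ) · μ^7e^(−35.69μ) = μ^11e^(−46.69μ), i.e. Gamma(12, 46.69).
Mode = (a−1)/b = 11/46.69 ≈ 0.2356.

μ̂_MAP = 0.2356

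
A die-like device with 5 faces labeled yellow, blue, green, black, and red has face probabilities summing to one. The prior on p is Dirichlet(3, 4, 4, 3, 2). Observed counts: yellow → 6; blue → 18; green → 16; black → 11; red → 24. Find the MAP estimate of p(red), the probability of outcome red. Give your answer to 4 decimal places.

MAP estimate of p(red) = 0.2907

The posterior is Dirichlet(αᵢ + nᵢ) = Dirichlet(9, 22, 20, 14, 26).
For a Dirichlet(a₁,…,a_K) with all aᵢ > 1, the mode has j-th component (aⱼ − 1)/(Σaᵢ − K).
Here Σaᵢ = 91 and K = 5, so p(red) = (26 − 1)/(91 − 5) = 25/86 ≈ 0.2907.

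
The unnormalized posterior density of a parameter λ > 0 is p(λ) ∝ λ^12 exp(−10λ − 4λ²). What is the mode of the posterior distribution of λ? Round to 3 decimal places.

ℓ'(λ) = 12/λ − 10 − 8λ. Setting this to zero and multiplying by λ: 8λ² + 10λ − 12 = 0.
λ = (−10 + √(10² + 4·8·12)) / (2·8) = (−10 + √484) / 16 = (−10 + 22)/16 = 3/4.
ℓ''(λ) = −12/λ² − 8 < 0, confirming a maximum.

λ̂_MAP = 0.750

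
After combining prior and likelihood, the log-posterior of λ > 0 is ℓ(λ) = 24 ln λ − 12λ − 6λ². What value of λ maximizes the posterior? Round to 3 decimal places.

λ̂_MAP = 1.000

ℓ'(λ) = 24/λ − 12 − 12λ. Setting this to zero and multiplying by λ: 12λ² + 12λ − 24 = 0.
λ = (−12 + √(12² + 4·12·24)) / (2·12) = (−12 + √1296) / 24 = (−12 + 36)/24 = 1.
ℓ''(λ) = −24/λ² − 12 < 0, confirming a maximum.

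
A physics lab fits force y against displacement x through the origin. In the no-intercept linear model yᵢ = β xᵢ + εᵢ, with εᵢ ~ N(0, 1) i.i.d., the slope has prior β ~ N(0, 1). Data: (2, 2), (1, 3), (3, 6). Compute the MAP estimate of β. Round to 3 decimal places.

β̂_MAP = 1.667

log p(β | y) = −Σ(yᵢ − βxᵢ)²/(2·1) − β²/(2·1) + const.
Setting the derivative to zero: Σxᵢ(yᵢ − βxᵢ)/1 − β/1 = 0, so β = Σxᵢyᵢ / (Σxᵢ² + σ²/τ²).
Σxᵢyᵢ = 2·2 + 1·3 + 3·6 = 25; Σxᵢ² = 14; σ²/τ² = 1.
β̂_MAP = 25 / (14 + 1) = 25/15 ≈ 1.667.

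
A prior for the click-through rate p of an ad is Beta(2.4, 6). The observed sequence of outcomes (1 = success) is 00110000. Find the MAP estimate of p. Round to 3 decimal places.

Prior: Beta(2.4, 6).
Data: 2 successes in 8 trials (from the sequence). The binomial likelihood contributes p^2(1−p)^6, so the posterior is Beta(2.4+2, 6+6) = Beta(4.4, 12).
For Beta(a, b) with a, b > 1 the mode is (a−1)/(a+b−2) = 3.4/14.4 ≈ 0.236.

p̂_MAP = 0.236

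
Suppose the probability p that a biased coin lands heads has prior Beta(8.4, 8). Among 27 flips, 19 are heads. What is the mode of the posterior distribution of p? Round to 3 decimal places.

p̂_MAP = 0.638

Prior: Beta(8.4, 8).
Data: 19 successes in 27 trials. The binomial likelihood contributes p^19(1−p)^8, so the posterior is Beta(8.4+19, 8+8) = Beta(27.4, 16).
For Beta(a, b) with a, b > 1 the mode is (a−1)/(a+b−2) = 26.4/41.4 ≈ 0.638.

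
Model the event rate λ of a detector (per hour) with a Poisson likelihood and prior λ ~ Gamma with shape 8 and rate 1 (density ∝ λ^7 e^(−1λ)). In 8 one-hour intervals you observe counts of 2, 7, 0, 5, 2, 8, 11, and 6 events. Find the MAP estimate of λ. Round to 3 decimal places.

Σxᵢ = 2+7+0+5+2+8+11+6 = 41, with n = 8.
Posterior ∝ λ^7e^(−1λ) · λ^41e^(−8λ) = λ^48e^(−9λ), i.e. Gamma(shape=49, rate=9).
The mode of a Gamma(a, b) with a ≥ 1 (shape–rate) is (a−1)/b = 48/9 ≈ 5.333.

λ̂_MAP = 5.333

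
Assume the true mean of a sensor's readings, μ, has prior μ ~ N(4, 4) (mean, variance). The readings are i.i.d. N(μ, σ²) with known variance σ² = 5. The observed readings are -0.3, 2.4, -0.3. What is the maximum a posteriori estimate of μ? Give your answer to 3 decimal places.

μ̂_MAP = 1.600

n = 3; x̄ = ((-0.3) + 2.4 + (-0.3))/3 = 1.8/3 = 0.6.
For a Normal prior and Normal likelihood with known variance, the posterior is Normal; its mode equals its mean, the precision-weighted average.
Prior precision 1/σ₀² = 1/4 = 0.25; data precision n/σ² = 3/5 = 0.6.
μ̂ = (0.25·4 + 0.6·0.6) / (0.25 + 0.6) = 1.36/0.85 = 1.600.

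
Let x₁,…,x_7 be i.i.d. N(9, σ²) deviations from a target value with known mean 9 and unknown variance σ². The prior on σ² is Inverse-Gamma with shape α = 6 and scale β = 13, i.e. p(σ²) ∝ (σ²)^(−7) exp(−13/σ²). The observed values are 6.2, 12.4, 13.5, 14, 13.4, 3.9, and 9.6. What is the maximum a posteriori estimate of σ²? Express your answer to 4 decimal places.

σ̂²_MAP = 6.4943

Sum of squared deviations about the known mean: SS = (6.2−9)² + (12.4−9)² + (13.5−9)² + (14−9)² + (13.4−9)² + (3.9−9)² + (9.6−9)² = 110.38.
The Normal likelihood contributes (σ²)^(−n/2) exp(−SS/(2σ²)), so the posterior is Inverse-Gamma(α + n/2, β + SS/2) = Inverse-Gamma(9.5, 68.19).
The mode of Inverse-Gamma(a, b) is b/(a+1) = 68.19/10.5 ≈ 6.4943.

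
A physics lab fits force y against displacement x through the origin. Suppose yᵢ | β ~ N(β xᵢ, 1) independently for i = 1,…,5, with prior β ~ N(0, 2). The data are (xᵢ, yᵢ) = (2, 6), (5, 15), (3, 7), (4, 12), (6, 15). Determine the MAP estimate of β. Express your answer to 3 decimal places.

log p(β | y) = −Σ(yᵢ − βxᵢ)²/(2·1) − β²/(2·2) + const.
Setting the derivative to zero: Σxᵢ(yᵢ − βxᵢ)/1 − β/2 = 0, so β = Σxᵢyᵢ / (Σxᵢ² + σ²/τ²).
Σxᵢyᵢ = 2·6 + 5·15 + 3·7 + 4·12 + 6·15 = 246; Σxᵢ² = 90; σ²/τ² = 0.5.
β̂_MAP = 246 / (90 + 0.5) = 246/90.5 ≈ 2.718.

β̂_MAP = 2.718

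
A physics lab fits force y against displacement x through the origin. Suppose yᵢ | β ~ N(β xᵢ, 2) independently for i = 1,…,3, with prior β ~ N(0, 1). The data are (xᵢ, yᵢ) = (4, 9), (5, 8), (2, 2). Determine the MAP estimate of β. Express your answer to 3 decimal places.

log p(β | y) = −Σ(yᵢ − βxᵢ)²/(2·2) − β²/(2·1) + const.
Setting the derivative to zero: Σxᵢ(yᵢ − βxᵢ)/2 − β/1 = 0, so β = Σxᵢyᵢ / (Σxᵢ² + σ²/τ²).
Σxᵢyᵢ = 4·9 + 5·8 + 2·2 = 80; Σxᵢ² = 45; σ²/τ² = 2.
β̂_MAP = 80 / (45 + 2) = 80/47 ≈ 1.702.

β̂_MAP = 1.702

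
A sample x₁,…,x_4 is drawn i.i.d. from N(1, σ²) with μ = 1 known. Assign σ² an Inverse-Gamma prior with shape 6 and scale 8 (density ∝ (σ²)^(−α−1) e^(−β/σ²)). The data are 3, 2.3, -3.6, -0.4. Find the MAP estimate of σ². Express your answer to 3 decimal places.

σ̂²_MAP = 2.489

Sum of squared deviations about the known mean: SS = (3−1)² + (2.3−1)² + (-3.6−1)² + (-0.4−1)² = 28.81.
The Normal likelihood contributes (σ²)^(−n/2) exp(−SS/(2σ²)), so the posterior is Inverse-Gamma(α + n/2, β + SS/2) = Inverse-Gamma(8, 22.405).
The mode of Inverse-Gamma(a, b) is b/(a+1) = 22.405/9 ≈ 2.489.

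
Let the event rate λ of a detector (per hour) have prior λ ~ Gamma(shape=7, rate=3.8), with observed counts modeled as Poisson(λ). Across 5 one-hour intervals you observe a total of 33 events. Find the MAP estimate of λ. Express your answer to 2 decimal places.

λ̂_MAP = 4.43

Σxᵢ = 33, n = 5.
Posterior ∝ λ^6e^(−3.8λ) · λ^33e^(−5λ) = λ^39e^(−8.8λ), i.e. Gamma(shape=40, rate=8.8).
The mode of a Gamma(a, b) with a ≥ 1 (shape–rate) is (a−1)/b = 39/8.8 ≈ 4.43.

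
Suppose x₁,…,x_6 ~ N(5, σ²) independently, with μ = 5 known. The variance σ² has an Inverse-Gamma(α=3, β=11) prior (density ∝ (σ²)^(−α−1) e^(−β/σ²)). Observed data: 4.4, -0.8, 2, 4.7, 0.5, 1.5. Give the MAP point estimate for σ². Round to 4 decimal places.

σ̂²_MAP = 6.9707

Sum of squared deviations about the known mean: SS = (4.4−5)² + (-0.8−5)² + (2−5)² + (4.7−5)² + (0.5−5)² + (1.5−5)² = 75.59.
The Normal likelihood contributes (σ²)^(−n/2) exp(−SS/(2σ²)), so the posterior is Inverse-Gamma(α + n/2, β + SS/2) = Inverse-Gamma(6, 48.795).
The mode of Inverse-Gamma(a, b) is b/(a+1) = 48.795/7 ≈ 6.9707.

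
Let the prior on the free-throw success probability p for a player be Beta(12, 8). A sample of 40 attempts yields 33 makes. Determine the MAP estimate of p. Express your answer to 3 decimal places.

Prior: Beta(12, 8).
Data: 33 successes in 40 trials. The binomial likelihood contributes p^33(1−p)^7, so the posterior is Beta(12+33, 8+7) = Beta(45, 15).
For Beta(a, b) with a, b > 1 the mode is (a−1)/(a+b−2) = 44/58 ≈ 0.759.

p̂_MAP = 0.759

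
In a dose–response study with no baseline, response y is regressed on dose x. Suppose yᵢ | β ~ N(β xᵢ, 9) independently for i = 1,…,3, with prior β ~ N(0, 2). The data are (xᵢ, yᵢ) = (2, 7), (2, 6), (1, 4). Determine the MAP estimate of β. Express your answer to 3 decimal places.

log p(β | y) = −Σ(yᵢ − βxᵢ)²/(2·9) − β²/(2·2) + const.
Setting the derivative to zero: Σxᵢ(yᵢ − βxᵢ)/9 − β/2 = 0, so β = Σxᵢyᵢ / (Σxᵢ² + σ²/τ²).
Σxᵢyᵢ = 2·7 + 2·6 + 1·4 = 30; Σxᵢ² = 9; σ²/τ² = 4.5.
β̂_MAP = 30 / (9 + 4.5) = 30/13.5 ≈ 2.222.

β̂_MAP = 2.222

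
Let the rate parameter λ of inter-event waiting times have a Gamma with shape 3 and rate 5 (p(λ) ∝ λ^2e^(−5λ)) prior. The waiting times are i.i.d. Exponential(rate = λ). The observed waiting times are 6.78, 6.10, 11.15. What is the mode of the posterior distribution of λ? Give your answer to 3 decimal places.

λ̂_MAP = 0.172

The Exponential(rate=λ) likelihood is ∝ λ^n e^(−λΣtᵢ). Here n = 3 and Σtᵢ = 6.78 + 6.10 + 11.15 = 24.03.
Posterior ∝ λ^2e^(−5λ) · λ^3e^(−24.03λ) = λ^5e^(−29.03λ), i.e. Gamma(6, 29.03).
Mode = (a−1)/b = 5/29.03 ≈ 0.172.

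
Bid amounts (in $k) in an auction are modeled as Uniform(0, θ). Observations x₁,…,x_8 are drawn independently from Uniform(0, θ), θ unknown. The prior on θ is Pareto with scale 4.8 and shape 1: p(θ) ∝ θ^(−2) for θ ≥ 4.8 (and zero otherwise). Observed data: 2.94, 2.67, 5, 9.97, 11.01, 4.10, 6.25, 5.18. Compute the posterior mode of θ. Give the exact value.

The Uniform(0, θ) likelihood is θ^(−n) for θ ≥ max(xᵢ), zero otherwise. Here max(xᵢ) = 11.01.
Posterior ∝ θ^(−2) · θ^(−8) = θ^(−10) on θ ≥ max(4.8, 11.01) = 11.01.
This density is strictly decreasing in θ, so the posterior mode lies at the lower boundary of the support.

θ̂_MAP = 11.01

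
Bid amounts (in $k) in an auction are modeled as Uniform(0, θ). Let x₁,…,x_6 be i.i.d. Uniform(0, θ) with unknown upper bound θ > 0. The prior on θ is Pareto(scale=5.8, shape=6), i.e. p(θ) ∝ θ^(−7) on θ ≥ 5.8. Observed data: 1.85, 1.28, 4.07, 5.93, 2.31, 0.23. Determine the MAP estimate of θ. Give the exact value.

θ̂_MAP = 5.93

The Uniform(0, θ) likelihood is θ^(−n) for θ ≥ max(xᵢ), zero otherwise. Here max(xᵢ) = 5.93.
Posterior ∝ θ^(−7) · θ^(−6) = θ^(−13) on θ ≥ max(5.8, 5.93) = 5.93.
This density is strictly decreasing in θ, so the posterior mode lies at the lower boundary of the support.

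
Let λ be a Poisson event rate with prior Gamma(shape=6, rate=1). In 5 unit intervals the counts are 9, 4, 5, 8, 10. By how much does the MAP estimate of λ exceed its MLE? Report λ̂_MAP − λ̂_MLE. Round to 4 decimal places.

MAP − MLE = -0.3667

Σxᵢ = 36. Posterior is Gamma(42, 6); MAP = (42−1)/6 = 41/6 ≈ 6.83333.
MLE = x̄ = 36/5 ≈ 7.20000.
Difference = 41/6 − 36/5 = -11/30 ≈ -0.3667.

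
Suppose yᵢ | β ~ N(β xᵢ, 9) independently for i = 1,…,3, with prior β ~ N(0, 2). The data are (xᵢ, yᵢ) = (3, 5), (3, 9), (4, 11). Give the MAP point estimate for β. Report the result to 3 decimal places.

log p(β | y) = −Σ(yᵢ − βxᵢ)²/(2·9) − β²/(2·2) + const.
Setting the derivative to zero: Σxᵢ(yᵢ − βxᵢ)/9 − β/2 = 0, so β = Σxᵢyᵢ / (Σxᵢ² + σ²/τ²).
Σxᵢyᵢ = 3·5 + 3·9 + 4·11 = 86; Σxᵢ² = 34; σ²/τ² = 4.5.
β̂_MAP = 86 / (34 + 4.5) = 86/38.5 ≈ 2.234.

β̂_MAP = 2.234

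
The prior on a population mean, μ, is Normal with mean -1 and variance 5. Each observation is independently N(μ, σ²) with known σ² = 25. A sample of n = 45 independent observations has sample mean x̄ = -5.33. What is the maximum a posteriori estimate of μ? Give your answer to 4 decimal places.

μ̂_MAP = -4.8970

n = 45, x̄ = -5.33.
For a Normal prior and Normal likelihood with known variance, the posterior is Normal; its mode equals its mean, the precision-weighted average.
Prior precision 1/σ₀² = 1/5 = 0.2; data precision n/σ² = 45/25 = 1.8.
μ̂ = (0.2·(-1) + 1.8·(-5.33)) / (0.2 + 1.8) = (-9.794)/2 = -4.8970.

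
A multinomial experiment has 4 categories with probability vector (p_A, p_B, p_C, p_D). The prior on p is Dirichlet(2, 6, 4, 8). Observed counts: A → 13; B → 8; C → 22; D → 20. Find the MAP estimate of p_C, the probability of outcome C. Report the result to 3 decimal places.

The posterior is Dirichlet(αᵢ + nᵢ) = Dirichlet(15, 14, 26, 28).
For a Dirichlet(a₁,…,a_K) with all aᵢ > 1, the mode has j-th component (aⱼ − 1)/(Σaᵢ − K).
Here Σaᵢ = 83 and K = 4, so p_C = (26 − 1)/(83 − 4) = 25/79 ≈ 0.316.

MAP estimate of p_C = 0.316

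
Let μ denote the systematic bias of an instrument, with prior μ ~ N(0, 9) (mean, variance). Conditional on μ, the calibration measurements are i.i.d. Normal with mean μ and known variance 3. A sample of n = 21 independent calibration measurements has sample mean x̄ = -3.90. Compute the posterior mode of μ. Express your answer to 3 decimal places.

n = 21, x̄ = -3.90.
For a Normal prior and Normal likelihood with known variance, the posterior is Normal; its mode equals its mean, the precision-weighted average.
Prior precision 1/σ₀² = 1/9; data precision n/σ² = 21/3 = 7.
μ̂ = ((1/9)·0 + 7·(-3.9)) / (1/9 + 7) = (-27.3)/(64/9) = -3.8390625 ≈ -3.839.

μ̂_MAP = -3.839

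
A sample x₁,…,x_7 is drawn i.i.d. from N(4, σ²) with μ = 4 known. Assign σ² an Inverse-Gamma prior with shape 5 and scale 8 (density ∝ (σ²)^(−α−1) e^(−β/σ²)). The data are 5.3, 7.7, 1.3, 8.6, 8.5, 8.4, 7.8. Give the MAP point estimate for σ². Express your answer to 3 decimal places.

σ̂²_MAP = 5.994

Sum of squared deviations about the known mean: SS = (5.3−4)² + (7.7−4)² + (1.3−4)² + (8.6−4)² + (8.5−4)² + (8.4−4)² + (7.8−4)² = 97.88.
The Normal likelihood contributes (σ²)^(−n/2) exp(−SS/(2σ²)), so the posterior is Inverse-Gamma(α + n/2, β + SS/2) = Inverse-Gamma(8.5, 56.94).
The mode of Inverse-Gamma(a, b) is b/(a+1) = 56.94/9.5 ≈ 5.994.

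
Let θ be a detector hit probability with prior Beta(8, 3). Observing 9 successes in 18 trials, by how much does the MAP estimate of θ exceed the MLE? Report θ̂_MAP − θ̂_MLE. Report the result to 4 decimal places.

Posterior is Beta(17, 12); MAP = (17−1)/(29−2) = 16/27 ≈ 0.59259.
MLE ignores the prior: θ̂_MLE = k/n = 9/18 ≈ 0.50000.
Difference = 16/27 − 9/18 = 5/54 ≈ 0.0926.

MAP − MLE = 0.0926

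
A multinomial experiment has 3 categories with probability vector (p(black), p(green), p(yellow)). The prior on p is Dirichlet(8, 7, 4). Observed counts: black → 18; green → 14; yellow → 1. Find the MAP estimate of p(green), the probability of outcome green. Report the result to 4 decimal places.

The posterior is Dirichlet(αᵢ + nᵢ) = Dirichlet(26, 21, 5).
For a Dirichlet(a₁,…,a_K) with all aᵢ > 1, the mode has j-th component (aⱼ − 1)/(Σaᵢ − K).
Here Σaᵢ = 52 and K = 3, so p(green) = (21 − 1)/(52 − 3) = 20/49 ≈ 0.4082.

MAP estimate of p(green) = 0.4082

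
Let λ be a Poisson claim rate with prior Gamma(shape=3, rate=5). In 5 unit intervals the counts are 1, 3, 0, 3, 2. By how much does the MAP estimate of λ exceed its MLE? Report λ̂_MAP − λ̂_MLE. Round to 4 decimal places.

Σxᵢ = 9. Posterior is Gamma(12, 10); MAP = (12−1)/10 = 11/10 ≈ 1.10000.
MLE = x̄ = 9/5 ≈ 1.80000.
Difference = 11/10 − 9/5 = -7/10 ≈ -0.7000.

MAP − MLE = -0.7000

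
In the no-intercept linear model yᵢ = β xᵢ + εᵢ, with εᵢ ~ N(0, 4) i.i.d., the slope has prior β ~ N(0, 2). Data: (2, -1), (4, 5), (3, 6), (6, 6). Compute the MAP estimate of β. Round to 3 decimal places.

β̂_MAP = 1.075

log p(β | y) = −Σ(yᵢ − βxᵢ)²/(2·4) − β²/(2·2) + const.
Setting the derivative to zero: Σxᵢ(yᵢ − βxᵢ)/4 − β/2 = 0, so β = Σxᵢyᵢ / (Σxᵢ² + σ²/τ²).
Σxᵢyᵢ = 2·(-1) + 4·5 + 3·6 + 6·6 = 72; Σxᵢ² = 65; σ²/τ² = 2.
β̂_MAP = 72 / (65 + 2) = 72/67 ≈ 1.075.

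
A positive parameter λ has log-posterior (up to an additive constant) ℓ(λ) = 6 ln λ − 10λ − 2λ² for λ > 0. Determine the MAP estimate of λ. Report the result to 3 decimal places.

ℓ'(λ) = 6/λ − 10 − 4λ. Setting this to zero and multiplying by λ: 4λ² + 10λ − 6 = 0.
λ = (−10 + √(10² + 4·4·6)) / (2·4) = (−10 + √196) / 8 = (−10 + 14)/8 = 1/2.
ℓ''(λ) = −6/λ² − 4 < 0, confirming a maximum.

λ̂_MAP = 0.500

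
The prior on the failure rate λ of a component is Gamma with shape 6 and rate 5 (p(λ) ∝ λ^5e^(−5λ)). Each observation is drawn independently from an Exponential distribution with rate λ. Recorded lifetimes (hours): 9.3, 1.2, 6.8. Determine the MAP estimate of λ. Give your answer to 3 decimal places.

The Exponential(rate=λ) likelihood is ∝ λ^n e^(−λΣtᵢ). Here n = 3 and Σtᵢ = 9.3 + 1.2 + 6.8 = 17.3.
Posterior ∝ λ^5e^(−5λ) · λ^3e^(−17.3λ) = λ^8e^(−22.3λ), i.e. Gamma(9, 22.3).
Mode = (a−1)/b = 8/22.3 ≈ 0.359.

λ̂_MAP = 0.359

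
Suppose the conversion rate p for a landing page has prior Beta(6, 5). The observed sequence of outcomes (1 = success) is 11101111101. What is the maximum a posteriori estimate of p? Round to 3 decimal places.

Prior: Beta(6, 5).
Data: 9 successes in 11 trials (from the sequence). The binomial likelihood contributes p^9(1−p)^2, so the posterior is Beta(6+9, 5+2) = Beta(15, 7).
For Beta(a, b) with a, b > 1 the mode is (a−1)/(a+b−2) = 14/20 ≈ 0.700.

p̂_MAP = 0.700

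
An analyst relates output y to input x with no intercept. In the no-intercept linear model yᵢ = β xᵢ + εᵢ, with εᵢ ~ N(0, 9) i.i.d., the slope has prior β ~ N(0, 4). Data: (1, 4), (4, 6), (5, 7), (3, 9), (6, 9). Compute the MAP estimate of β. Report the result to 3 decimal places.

β̂_MAP = 1.613

log p(β | y) = −Σ(yᵢ − βxᵢ)²/(2·9) − β²/(2·4) + const.
Setting the derivative to zero: Σxᵢ(yᵢ − βxᵢ)/9 − β/4 = 0, so β = Σxᵢyᵢ / (Σxᵢ² + σ²/τ²).
Σxᵢyᵢ = 1·4 + 4·6 + 5·7 + 3·9 + 6·9 = 144; Σxᵢ² = 87; σ²/τ² = 2.25.
β̂_MAP = 144 / (87 + 2.25) = 144/89.25 ≈ 1.613.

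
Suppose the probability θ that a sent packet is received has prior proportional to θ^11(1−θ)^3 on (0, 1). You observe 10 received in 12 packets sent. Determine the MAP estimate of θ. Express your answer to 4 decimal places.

The prior density ∝ θ^11(1−θ)^3 is the kernel of Beta(12, 4).
Data: 10 successes in 12 trials. The binomial likelihood contributes θ^10(1−θ)^2, so the posterior is Beta(12+10, 4+2) = Beta(22, 6).
For Beta(a, b) with a, b > 1 the mode is (a−1)/(a+b−2) = 21/26 ≈ 0.8077.

θ̂_MAP = 0.8077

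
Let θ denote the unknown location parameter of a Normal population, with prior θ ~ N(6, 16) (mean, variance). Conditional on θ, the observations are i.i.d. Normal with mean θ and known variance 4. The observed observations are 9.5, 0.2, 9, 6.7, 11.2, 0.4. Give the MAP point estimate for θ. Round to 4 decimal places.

n = 6; x̄ = (9.5 + 0.2 + 9 + 6.7 + 11.2 + 0.4)/6 = 37/6 = 37/6 ≈ 6.1667.
For a Normal prior and Normal likelihood with known variance, the posterior is Normal; its mode equals its mean, the precision-weighted average.
Prior precision 1/σ₀² = 1/16 = 0.0625; data precision n/σ² = 6/4 = 1.5.
θ̂ = (0.0625·6 + 1.5·(37/6)) / (0.0625 + 1.5) = 9.625/1.5625 = 6.1600.

θ̂_MAP = 6.1600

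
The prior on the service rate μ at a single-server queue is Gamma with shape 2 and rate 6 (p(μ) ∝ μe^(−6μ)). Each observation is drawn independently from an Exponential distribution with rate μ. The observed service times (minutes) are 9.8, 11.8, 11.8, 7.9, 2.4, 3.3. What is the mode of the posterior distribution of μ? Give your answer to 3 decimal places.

The Exponential(rate=μ) likelihood is ∝ μ^n e^(−μΣtᵢ). Here n = 6 and Σtᵢ = 9.8 + 11.8 + 11.8 + 7.9 + 2.4 + 3.3 = 47.
Posterior ∝ μe^(−6μ) · μ^6e^(−47μ) = μ^7e^(−53μ), i.e. Gamma(8, 53).
Mode = (a−1)/b = 7/53 ≈ 0.132.

μ̂_MAP = 0.132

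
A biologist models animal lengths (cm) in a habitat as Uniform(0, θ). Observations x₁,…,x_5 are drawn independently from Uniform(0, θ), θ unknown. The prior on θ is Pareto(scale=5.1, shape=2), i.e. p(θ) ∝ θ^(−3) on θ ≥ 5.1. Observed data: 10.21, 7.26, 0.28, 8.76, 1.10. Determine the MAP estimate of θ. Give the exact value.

The Uniform(0, θ) likelihood is θ^(−n) for θ ≥ max(xᵢ), zero otherwise. Here max(xᵢ) = 10.21.
Posterior ∝ θ^(−3) · θ^(−5) = θ^(−8) on θ ≥ max(5.1, 10.21) = 10.21.
This density is strictly decreasing in θ, so the posterior mode lies at the lower boundary of the support.

θ̂_MAP = 10.21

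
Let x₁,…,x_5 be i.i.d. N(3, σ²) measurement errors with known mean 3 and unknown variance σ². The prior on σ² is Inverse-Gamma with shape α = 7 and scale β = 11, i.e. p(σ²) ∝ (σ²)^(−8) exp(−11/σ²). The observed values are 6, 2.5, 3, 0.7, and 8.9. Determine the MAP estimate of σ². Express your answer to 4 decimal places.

σ̂²_MAP = 3.3976

Sum of squared deviations about the known mean: SS = (6−3)² + (2.5−3)² + (3−3)² + (0.7−3)² + (8.9−3)² = 49.35.
The Normal likelihood contributes (σ²)^(−n/2) exp(−SS/(2σ²)), so the posterior is Inverse-Gamma(α + n/2, β + SS/2) = Inverse-Gamma(9.5, 35.675).
The mode of Inverse-Gamma(a, b) is b/(a+1) = 35.675/10.5 ≈ 3.3976.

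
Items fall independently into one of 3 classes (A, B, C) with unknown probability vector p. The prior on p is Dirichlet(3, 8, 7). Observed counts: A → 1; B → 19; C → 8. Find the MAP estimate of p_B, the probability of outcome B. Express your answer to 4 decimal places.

The posterior is Dirichlet(αᵢ + nᵢ) = Dirichlet(4, 27, 15).
For a Dirichlet(a₁,…,a_K) with all aᵢ > 1, the mode has j-th component (aⱼ − 1)/(Σaᵢ − K).
Here Σaᵢ = 46 and K = 3, so p_B = (27 − 1)/(46 − 3) = 26/43 ≈ 0.6047.

MAP estimate of p_B = 0.6047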